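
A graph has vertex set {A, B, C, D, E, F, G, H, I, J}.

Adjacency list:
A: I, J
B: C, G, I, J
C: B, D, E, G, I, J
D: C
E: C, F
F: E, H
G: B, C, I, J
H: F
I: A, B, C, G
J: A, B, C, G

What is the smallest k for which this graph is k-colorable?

4

B, C, G, I are pairwise adjacent (a clique of size 4), so at least 4 colors are needed.
4 colors suffice: A=1, B=4, C=1, D=2, E=2, F=1, G=3, H=2, I=2, J=2. Each edge has distinct colors on its endpoints.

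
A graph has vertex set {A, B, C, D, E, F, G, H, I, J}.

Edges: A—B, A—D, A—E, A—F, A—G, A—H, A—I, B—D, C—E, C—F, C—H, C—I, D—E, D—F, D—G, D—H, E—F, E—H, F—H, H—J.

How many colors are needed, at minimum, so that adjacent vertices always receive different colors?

5

A, D, E, F, H form a clique, so at least 5 colors are needed.
5 colors suffice: color 1 → {A, C, J}; color 2 → {D, I}; color 3 → {B, G, H}; color 4 → {E}; color 5 → {F}. Every edge joins two different colors.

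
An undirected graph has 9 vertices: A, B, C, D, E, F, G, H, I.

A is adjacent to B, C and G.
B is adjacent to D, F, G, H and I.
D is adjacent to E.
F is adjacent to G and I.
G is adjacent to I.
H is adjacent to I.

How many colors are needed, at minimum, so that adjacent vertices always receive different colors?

4

B, F, G, I are mutually adjacent (a clique of size 4), so at least 4 colors are needed.
4 colors suffice: color 1 → {B, C, E}; color 2 → {A, D, I}; color 3 → {G, H}; color 4 → {F}. No two adjacent vertices share a color.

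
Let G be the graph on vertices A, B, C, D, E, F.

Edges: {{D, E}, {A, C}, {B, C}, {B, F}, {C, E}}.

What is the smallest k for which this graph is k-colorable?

B and C are adjacent, so at least 2 colors are needed.
One proper 2-coloring: A=blue, B=blue, C=red, D=red, E=blue, F=red. Each edge has distinct colors on its endpoints.

2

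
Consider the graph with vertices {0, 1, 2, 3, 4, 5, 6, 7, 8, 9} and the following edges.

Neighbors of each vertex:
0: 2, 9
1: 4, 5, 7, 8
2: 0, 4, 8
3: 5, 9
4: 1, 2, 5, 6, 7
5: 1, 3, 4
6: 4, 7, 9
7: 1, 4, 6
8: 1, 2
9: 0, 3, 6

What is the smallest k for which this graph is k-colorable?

3

4, 6, 7 are pairwise adjacent, so at least 3 colors are needed.
3 colors suffice: 0=green, 1=blue, 2=blue, 3=blue, 4=red, 5=green, 6=blue, 7=green, 8=red, 9=red. Each edge has distinct colors on its endpoints.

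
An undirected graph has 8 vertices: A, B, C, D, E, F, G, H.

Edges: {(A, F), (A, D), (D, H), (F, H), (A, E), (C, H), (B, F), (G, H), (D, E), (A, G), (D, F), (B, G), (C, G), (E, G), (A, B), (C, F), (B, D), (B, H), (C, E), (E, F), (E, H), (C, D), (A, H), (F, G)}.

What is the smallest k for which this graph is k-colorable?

A, B, F, G, H are pairwise adjacent (a clique of size 5), so at least 5 colors are needed.
A valid assignment using 5 colors: A=4, B=5, C=4, D=3, E=5, F=2, G=3, H=1. Each edge has distinct colors on its endpoints.

5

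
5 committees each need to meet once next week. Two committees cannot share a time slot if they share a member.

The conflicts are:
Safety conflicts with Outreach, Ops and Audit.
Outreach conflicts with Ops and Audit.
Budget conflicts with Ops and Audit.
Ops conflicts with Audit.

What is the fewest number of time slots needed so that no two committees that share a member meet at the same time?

Safety, Outreach, Ops, Audit are mutually in conflict, so at least 4 time slots are needed.
4 time slots suffice: time slot 1 → {Audit}; time slot 2 → {Ops}; time slot 3 → {Outreach, Budget}; time slot 4 → {Safety}. Each listed conflict is separated.

4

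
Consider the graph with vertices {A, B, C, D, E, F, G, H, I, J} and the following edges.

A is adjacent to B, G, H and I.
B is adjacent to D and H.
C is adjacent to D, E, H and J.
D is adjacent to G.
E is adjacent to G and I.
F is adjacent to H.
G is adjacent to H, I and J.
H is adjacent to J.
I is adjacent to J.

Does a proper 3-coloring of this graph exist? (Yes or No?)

Yes

The chromatic number is 3. C, H, J are pairwise adjacent, so at least 3 colors are needed.
3 colors suffice: A=green, B=blue, C=blue, D=red, E=green, F=blue, G=blue, H=red, I=red, J=green.
That is already a proper 3-coloring.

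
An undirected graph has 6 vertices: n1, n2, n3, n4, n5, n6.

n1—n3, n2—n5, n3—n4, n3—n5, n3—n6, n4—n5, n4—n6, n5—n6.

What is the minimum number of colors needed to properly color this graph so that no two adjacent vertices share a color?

4

n3, n4, n5, n6 are pairwise adjacent (a clique of size 4), so at least 4 colors are needed.
4 colors suffice: n1=2, n2=1, n3=1, n4=3, n5=2, n6=4. Each edge has distinct colors on its endpoints.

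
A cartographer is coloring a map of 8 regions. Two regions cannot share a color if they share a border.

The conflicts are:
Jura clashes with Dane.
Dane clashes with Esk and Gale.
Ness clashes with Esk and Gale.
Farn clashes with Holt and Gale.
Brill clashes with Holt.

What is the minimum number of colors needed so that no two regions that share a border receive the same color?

Farn and Holt conflict, so at least 2 colors are needed.
2 colors suffice: Jura=2, Dane=1, Ness=1, Farn=1, Brill=1, Esk=2, Holt=2, Gale=2. Every pair that conflicts lands in different colors.

2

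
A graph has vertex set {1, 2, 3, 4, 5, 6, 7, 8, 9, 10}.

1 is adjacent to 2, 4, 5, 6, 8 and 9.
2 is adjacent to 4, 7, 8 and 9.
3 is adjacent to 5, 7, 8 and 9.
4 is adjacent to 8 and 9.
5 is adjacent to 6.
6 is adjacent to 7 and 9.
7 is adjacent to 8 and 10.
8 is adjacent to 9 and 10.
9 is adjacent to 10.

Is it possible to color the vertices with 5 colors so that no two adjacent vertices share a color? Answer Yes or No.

Yes

The chromatic number is 5. 1, 2, 4, 8, 9 form a clique, so at least 5 colors are needed.
5 colors suffice: color red → {6, 8}; color blue → {5, 7, 9}; color green → {1, 3, 10}; color yellow → {2}; color purple → {4}.
That is already a proper 5-coloring.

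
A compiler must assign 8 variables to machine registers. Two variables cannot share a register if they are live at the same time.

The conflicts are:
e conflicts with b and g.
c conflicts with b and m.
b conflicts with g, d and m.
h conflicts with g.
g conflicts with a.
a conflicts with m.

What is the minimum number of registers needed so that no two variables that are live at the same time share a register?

3

e, b, g are mutually in conflict, so at least 3 registers are needed.
A valid assignment using 3 registers: e=3, c=3, b=1, h=1, g=2, a=1, d=2, m=2. Every pair that conflicts lands in different registers.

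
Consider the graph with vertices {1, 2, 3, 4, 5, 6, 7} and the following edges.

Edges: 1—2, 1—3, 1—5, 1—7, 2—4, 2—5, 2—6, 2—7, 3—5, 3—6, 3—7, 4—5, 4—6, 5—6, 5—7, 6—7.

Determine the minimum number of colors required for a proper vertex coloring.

1, 2, 5, 7 are pairwise adjacent (a clique of size 4), so at least 4 colors are needed.
4 colors suffice: 1=yellow, 2=blue, 3=blue, 4=green, 5=red, 6=yellow, 7=green. Each edge has distinct colors on its endpoints.

4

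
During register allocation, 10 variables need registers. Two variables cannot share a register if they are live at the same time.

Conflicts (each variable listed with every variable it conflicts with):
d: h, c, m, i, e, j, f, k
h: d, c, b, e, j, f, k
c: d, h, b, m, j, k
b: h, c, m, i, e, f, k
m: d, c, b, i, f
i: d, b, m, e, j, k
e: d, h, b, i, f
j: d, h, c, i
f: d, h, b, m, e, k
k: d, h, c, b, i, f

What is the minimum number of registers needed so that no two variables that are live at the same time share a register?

h, b, e, f pairwise conflict, so at least 4 registers are needed.
4 registers suffice: register 1 → {d, b}; register 2 → {h, i}; register 3 → {c, f}; register 4 → {m, e, j, k}. No two conflicting variables share a register.

4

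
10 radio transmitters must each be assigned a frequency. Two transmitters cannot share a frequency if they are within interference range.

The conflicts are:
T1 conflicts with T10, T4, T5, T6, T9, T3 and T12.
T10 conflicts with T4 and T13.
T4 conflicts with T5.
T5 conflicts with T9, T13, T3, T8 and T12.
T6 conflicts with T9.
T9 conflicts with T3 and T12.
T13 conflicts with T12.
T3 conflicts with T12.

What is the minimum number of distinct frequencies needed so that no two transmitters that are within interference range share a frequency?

T1, T5, T9, T3, T12 are mutually in conflict, so at least 5 frequencies are needed.
5 frequencies suffice: frequency 1 → {T1, T13, T8}; frequency 2 → {T10, T5, T6}; frequency 3 → {T4, T9}; frequency 4 → {T12}; frequency 5 → {T3}. No two conflicting transmitters share a frequency.

5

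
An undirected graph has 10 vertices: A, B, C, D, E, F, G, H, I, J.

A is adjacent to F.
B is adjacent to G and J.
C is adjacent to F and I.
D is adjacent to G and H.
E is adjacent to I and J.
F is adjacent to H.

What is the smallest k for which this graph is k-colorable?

3

The cycle J-E-I-C-F-H-D-G-B-J has odd length 9, so it cannot be 2-colored; at least 3 colors are needed.
A valid assignment using 3 colors: A=2, B=1, C=2, D=1, E=1, F=1, G=2, H=2, I=3, J=2. Every edge joins two different colors.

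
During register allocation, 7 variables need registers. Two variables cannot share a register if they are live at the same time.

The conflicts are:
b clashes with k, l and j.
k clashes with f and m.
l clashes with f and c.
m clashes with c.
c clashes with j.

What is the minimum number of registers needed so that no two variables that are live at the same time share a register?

3

The cycle c-l-b-k-m-c has odd length 5, so it cannot be 2-colored; at least 3 registers are needed.
3 registers suffice: register 1 → {b, f, c}; register 2 → {k, l, j}; register 3 → {m}. Each listed conflict is separated.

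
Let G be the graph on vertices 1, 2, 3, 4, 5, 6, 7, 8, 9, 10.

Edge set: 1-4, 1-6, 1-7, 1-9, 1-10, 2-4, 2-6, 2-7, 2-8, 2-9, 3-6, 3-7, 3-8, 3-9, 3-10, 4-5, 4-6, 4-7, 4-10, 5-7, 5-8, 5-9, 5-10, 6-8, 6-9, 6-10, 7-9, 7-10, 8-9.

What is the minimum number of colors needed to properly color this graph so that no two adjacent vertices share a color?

2, 6, 8, 9 are pairwise adjacent (a clique of size 4), so at least 4 colors are needed.
4 colors suffice: color a → {4, 9}; color b → {6, 7}; color c → {8, 10}; color d → {1, 2, 3, 5}. Every edge joins two different colors.

4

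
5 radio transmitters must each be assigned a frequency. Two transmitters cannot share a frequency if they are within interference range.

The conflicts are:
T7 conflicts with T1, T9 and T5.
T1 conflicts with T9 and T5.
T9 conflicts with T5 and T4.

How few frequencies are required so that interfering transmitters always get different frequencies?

4

T7, T1, T9, T5 all conflict with each other, so at least 4 frequencies are needed.
Using 4 frequencies: T7=3, T1=4, T9=1, T5=2, T4=2. No two conflicting transmitters share a frequency.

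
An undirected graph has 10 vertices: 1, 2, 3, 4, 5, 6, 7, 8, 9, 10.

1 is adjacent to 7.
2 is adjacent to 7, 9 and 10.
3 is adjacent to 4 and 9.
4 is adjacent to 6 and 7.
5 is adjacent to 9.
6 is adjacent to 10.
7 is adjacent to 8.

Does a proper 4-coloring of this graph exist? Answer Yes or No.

The chromatic number is 3. The cycle 7-4-6-10-2-7 has odd length 5, so it cannot be 2-colored; at least 3 colors are needed.
3 colors suffice: 1=blue, 2=blue, 3=green, 4=blue, 5=blue, 6=red, 7=red, 8=blue, 9=red, 10=green.
Since 4 ≥ 3, a proper 4-coloring certainly exists.

Yes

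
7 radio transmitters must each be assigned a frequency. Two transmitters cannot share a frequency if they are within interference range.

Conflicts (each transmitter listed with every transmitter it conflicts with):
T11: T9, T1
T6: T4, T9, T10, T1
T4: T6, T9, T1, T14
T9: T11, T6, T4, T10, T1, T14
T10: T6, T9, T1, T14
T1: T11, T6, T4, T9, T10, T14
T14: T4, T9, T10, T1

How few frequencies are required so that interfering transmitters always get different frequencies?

4

T6, T4, T9, T1 pairwise conflict, so at least 4 frequencies are needed.
4 frequencies suffice: frequency 1 → {T1}; frequency 2 → {T9}; frequency 3 → {T11, T4, T10}; frequency 4 → {T6, T14}. Every pair that conflicts lands in different frequencies.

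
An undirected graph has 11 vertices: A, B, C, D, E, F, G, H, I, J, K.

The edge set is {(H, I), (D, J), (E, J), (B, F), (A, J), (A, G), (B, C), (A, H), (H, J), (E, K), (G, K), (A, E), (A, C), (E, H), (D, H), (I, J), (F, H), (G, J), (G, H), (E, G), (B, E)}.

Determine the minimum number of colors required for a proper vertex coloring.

5

A, E, G, H, J are pairwise adjacent (a clique of size 5), so at least 5 colors are needed.
5 colors suffice: color red → {B, H, K}; color blue → {C, D, E, F, I}; color green → {J}; color yellow → {A}; color purple → {G}. No two adjacent vertices share a color.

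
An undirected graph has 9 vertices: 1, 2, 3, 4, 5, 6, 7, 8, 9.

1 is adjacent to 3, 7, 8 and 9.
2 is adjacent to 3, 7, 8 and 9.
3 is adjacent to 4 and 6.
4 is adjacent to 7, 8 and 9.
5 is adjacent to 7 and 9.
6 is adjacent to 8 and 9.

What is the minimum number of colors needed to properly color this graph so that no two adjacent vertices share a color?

2

1 and 3 are adjacent, so at least 2 colors are needed.
2 colors suffice: color a → {3, 7, 8, 9}; color b → {1, 2, 4, 5, 6}. Every edge joins two different colors.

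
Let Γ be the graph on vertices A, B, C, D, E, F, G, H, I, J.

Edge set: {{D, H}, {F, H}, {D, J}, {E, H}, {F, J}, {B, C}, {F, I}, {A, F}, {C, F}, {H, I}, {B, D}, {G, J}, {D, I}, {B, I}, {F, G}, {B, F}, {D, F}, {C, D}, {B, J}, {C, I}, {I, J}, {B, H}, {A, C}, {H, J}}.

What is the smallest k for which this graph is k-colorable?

6

B, D, F, H, I, J are mutually adjacent (a clique of size 6), so at least 6 colors are needed.
6 colors suffice: color 1 → {E, F}; color 2 → {C, G, H}; color 3 → {A, I}; color 4 → {J}; color 5 → {D}; color 6 → {B}. No two adjacent vertices share a color.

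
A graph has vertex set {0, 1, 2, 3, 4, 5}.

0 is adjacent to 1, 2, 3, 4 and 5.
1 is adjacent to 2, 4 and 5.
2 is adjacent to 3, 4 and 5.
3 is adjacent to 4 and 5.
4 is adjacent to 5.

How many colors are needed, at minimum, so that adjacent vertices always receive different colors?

5

0, 2, 3, 4, 5 form a clique, so at least 5 colors are needed.
5 colors suffice: color red → {0}; color blue → {2}; color green → {5}; color yellow → {4}; color purple → {1, 3}. No two adjacent vertices share a color.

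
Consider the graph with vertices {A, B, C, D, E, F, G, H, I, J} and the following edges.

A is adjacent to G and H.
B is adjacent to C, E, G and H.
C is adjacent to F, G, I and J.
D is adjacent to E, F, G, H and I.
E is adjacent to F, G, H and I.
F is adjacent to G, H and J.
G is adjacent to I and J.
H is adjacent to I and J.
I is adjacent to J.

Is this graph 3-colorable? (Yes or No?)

D, E, H, I form a clique, so at least 4 colors are needed.
So 3 colors are not enough.

No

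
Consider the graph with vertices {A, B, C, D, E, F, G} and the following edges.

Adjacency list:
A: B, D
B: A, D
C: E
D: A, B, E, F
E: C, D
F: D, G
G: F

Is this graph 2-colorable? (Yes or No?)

No

A, B, D are mutually adjacent, so at least 3 colors are needed.
So 2 colors are not enough.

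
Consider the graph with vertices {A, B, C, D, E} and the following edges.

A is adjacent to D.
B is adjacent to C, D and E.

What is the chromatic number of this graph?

B and C are adjacent, so at least 2 colors are needed.
2 colors suffice: color red → {A, B}; color blue → {C, D, E}. No two adjacent vertices share a color.

2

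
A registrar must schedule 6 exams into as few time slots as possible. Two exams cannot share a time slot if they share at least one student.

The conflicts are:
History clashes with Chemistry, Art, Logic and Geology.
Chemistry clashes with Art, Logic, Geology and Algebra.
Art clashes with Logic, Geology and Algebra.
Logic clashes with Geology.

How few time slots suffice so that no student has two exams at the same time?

History, Chemistry, Art, Logic, Geology pairwise conflict, so at least 5 time slots are needed.
A valid assignment using 5 time slots: History=3, Chemistry=2, Art=1, Logic=4, Geology=5, Algebra=3. No two conflicting exams share a time slot.

5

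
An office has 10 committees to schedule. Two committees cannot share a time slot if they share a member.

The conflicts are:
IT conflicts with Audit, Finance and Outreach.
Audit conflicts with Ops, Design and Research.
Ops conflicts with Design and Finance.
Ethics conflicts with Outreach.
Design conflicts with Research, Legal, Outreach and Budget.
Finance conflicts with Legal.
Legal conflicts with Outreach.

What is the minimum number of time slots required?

Design, Legal, Outreach pairwise conflict, so at least 3 time slots are needed.
3 time slots suffice: IT=3, Audit=2, Ops=3, Ethics=1, Design=1, Research=3, Finance=1, Legal=3, Outreach=2, Budget=2. Each listed conflict is separated.

3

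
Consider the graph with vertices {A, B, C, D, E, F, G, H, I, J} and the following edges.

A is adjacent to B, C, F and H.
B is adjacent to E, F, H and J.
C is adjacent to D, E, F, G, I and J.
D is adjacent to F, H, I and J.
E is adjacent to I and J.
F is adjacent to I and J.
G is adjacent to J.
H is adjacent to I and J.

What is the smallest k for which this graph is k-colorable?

C, D, F, J are mutually adjacent (a clique of size 4), so at least 4 colors are needed.
4 colors suffice: A=1, B=2, C=2, D=4, E=3, F=3, G=3, H=3, I=1, J=1. Each edge has distinct colors on its endpoints.

4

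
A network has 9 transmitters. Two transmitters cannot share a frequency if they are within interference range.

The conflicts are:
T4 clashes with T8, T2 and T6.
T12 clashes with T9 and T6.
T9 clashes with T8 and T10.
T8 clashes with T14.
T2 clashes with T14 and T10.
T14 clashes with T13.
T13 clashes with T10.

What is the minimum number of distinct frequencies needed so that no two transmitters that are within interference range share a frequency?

3

The cycle T4-T6-T12-T9-T8-T4 has odd length 5, so it cannot be 2-colored; at least 3 frequencies are needed.
3 frequencies suffice: frequency 1 → {T4, T12, T14, T10}; frequency 2 → {T8, T2, T13, T6}; frequency 3 → {T9}. No two conflicting transmitters share a frequency.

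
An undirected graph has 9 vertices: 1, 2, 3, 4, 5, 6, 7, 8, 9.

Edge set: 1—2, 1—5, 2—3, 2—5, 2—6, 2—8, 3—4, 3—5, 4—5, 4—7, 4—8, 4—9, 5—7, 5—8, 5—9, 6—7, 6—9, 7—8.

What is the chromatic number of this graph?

4

4, 5, 7, 8 are pairwise adjacent (a clique of size 4), so at least 4 colors are needed.
A valid assignment using 4 colors: 1=c, 2=b, 3=c, 4=b, 5=a, 6=a, 7=c, 8=d, 9=c. Every edge joins two different colors.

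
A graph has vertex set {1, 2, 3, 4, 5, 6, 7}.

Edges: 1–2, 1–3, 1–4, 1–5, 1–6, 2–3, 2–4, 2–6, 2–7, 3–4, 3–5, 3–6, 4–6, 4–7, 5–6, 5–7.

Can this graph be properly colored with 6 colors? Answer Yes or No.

Yes

The chromatic number is 5. 1, 2, 3, 4, 6 are mutually adjacent (a clique of size 5), so at least 5 colors are needed.
5 colors suffice: color red → {3, 7}; color blue → {6}; color green → {4, 5}; color yellow → {1}; color purple → {2}.
Since 6 ≥ 5, a proper 6-coloring certainly exists.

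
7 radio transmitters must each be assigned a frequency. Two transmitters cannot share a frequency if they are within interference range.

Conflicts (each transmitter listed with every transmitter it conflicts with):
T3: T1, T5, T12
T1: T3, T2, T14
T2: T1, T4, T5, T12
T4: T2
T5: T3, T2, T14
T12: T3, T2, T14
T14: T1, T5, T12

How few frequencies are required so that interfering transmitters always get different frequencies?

2

T2 and T12 conflict, so at least 2 frequencies are needed.
2 frequencies suffice: frequency 1 → {T3, T2, T14}; frequency 2 → {T1, T4, T5, T12}. No two conflicting transmitters share a frequency.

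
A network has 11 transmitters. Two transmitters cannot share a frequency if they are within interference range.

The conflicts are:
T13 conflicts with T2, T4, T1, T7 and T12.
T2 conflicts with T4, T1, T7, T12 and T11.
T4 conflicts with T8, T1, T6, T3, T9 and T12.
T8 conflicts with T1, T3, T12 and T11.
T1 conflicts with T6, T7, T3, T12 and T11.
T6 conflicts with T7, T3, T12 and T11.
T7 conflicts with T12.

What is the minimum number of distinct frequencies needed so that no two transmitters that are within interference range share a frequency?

T13, T2, T1, T7, T12 pairwise conflict, so at least 5 frequencies are needed.
5 frequencies suffice: frequency 1 → {T1, T9}; frequency 2 → {T4, T7, T11}; frequency 3 → {T3, T12}; frequency 4 → {T2, T8, T6}; frequency 5 → {T13}. Each listed conflict is separated.

5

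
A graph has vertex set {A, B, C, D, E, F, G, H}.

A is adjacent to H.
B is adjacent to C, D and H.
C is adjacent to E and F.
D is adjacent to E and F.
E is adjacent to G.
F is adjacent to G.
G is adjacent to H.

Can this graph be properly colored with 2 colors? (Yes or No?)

No

The cycle F-G-H-B-D-F has odd length 5, so it cannot be 2-colored; at least 3 colors are needed.
So 2 colors are not enough.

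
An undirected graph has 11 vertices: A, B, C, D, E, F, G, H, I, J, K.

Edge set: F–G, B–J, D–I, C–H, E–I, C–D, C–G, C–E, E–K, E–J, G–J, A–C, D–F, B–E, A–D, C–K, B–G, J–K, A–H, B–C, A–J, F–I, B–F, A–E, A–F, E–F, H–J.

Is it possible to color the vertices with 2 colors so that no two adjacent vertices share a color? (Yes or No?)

A, E, F form a triangle, so at least 3 colors are needed.
So 2 colors are not enough.

No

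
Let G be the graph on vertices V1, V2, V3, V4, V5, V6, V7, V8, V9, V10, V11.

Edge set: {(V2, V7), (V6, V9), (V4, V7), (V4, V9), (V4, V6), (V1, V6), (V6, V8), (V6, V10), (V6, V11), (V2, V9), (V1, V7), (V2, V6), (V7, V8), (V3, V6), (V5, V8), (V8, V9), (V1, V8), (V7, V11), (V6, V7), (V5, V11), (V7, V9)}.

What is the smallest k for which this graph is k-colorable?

4

V1, V6, V7, V8 are pairwise adjacent (a clique of size 4), so at least 4 colors are needed.
4 colors suffice: V1=4, V2=3, V3=2, V4=3, V5=1, V6=1, V7=2, V8=3, V9=4, V10=2, V11=3. No two adjacent vertices share a color.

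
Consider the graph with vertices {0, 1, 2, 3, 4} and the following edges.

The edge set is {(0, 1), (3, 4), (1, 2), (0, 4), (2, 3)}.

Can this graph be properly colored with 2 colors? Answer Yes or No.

The cycle 3-2-1-0-4-3 has odd length 5, so it cannot be 2-colored; at least 3 colors are needed.
So 2 colors are not enough.

No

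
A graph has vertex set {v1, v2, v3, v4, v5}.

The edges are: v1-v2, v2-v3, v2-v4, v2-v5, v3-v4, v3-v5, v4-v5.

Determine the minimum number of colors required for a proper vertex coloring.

4

v2, v3, v4, v5 are mutually adjacent (a clique of size 4), so at least 4 colors are needed.
4 colors suffice: color R → {v2}; color B → {v1, v5}; color G → {v3}; color Y → {v4}. Each edge has distinct colors on its endpoints.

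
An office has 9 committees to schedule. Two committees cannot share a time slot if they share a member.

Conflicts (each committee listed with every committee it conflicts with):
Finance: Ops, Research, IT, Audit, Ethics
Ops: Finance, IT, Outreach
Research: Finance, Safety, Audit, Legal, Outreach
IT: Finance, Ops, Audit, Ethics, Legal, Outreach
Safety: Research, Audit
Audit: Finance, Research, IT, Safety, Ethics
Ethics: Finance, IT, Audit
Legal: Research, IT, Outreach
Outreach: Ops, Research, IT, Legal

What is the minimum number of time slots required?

4

Finance, IT, Audit, Ethics are mutually in conflict, so at least 4 time slots are needed.
4 time slots suffice: time slot 1 → {Research, IT}; time slot 2 → {Finance, Safety, Outreach}; time slot 3 → {Ops, Audit, Legal}; time slot 4 → {Ethics}. Every pair that conflicts lands in different time slots.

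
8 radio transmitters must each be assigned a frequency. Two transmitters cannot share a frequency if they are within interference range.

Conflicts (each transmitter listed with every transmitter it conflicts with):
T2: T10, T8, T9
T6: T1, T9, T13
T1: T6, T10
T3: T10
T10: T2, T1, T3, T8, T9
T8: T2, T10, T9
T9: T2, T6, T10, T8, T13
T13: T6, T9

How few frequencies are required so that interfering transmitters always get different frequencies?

T2, T10, T8, T9 pairwise conflict, so at least 4 frequencies are needed.
4 frequencies suffice: frequency 1 → {T1, T3, T9}; frequency 2 → {T6, T10}; frequency 3 → {T8, T13}; frequency 4 → {T2}. No two conflicting transmitters share a frequency.

4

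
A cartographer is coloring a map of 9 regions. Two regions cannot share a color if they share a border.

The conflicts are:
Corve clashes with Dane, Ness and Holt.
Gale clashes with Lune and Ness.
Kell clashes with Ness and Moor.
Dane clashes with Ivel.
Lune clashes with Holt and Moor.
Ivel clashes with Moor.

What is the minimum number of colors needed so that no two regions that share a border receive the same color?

The cycle Moor-Kell-Ness-Gale-Lune-Moor has odd length 5, so it cannot be 2-colored; at least 3 colors are needed.
3 colors suffice: color 1 → {Dane, Lune, Ness}; color 2 → {Corve, Gale, Moor}; color 3 → {Kell, Ivel, Holt}. No two conflicting regions share a color.

3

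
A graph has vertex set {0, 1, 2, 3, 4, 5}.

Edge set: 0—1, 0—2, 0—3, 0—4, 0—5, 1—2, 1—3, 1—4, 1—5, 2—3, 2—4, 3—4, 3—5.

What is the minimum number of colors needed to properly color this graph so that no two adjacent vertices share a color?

5

0, 1, 2, 3, 4 are mutually adjacent (a clique of size 5), so at least 5 colors are needed.
A valid assignment using 5 colors: 0=a, 1=c, 2=e, 3=b, 4=d, 5=d. No two adjacent vertices share a color.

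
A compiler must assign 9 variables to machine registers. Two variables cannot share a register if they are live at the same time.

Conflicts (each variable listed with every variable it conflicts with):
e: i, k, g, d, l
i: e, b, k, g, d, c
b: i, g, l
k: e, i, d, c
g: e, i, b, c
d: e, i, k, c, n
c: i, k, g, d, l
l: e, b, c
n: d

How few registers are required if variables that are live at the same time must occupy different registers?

i, k, d, c all conflict with each other, so at least 4 registers are needed.
A valid assignment using 4 registers: e=2, i=1, b=2, k=4, g=3, d=3, c=2, l=1, n=1. Each listed conflict is separated.

4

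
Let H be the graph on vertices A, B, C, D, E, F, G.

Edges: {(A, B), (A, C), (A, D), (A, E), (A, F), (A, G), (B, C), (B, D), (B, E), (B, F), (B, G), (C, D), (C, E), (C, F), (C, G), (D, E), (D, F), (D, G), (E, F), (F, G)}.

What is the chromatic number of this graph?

A, B, C, D, E, F are mutually adjacent (a clique of size 6), so at least 6 colors are needed.
6 colors suffice: color 1 → {F}; color 2 → {A}; color 3 → {B}; color 4 → {D}; color 5 → {C}; color 6 → {E, G}. Every edge joins two different colors.

6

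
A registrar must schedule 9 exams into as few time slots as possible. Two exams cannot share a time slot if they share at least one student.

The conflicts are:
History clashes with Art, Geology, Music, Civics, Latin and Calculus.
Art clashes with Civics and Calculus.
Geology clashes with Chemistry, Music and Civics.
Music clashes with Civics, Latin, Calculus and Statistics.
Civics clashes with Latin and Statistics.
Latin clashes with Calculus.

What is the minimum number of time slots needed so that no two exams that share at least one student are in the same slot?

History, Music, Civics, Latin pairwise conflict, so at least 4 time slots are needed.
4 time slots suffice: time slot 1 → {History, Chemistry, Statistics}; time slot 2 → {Art, Music}; time slot 3 → {Civics, Calculus}; time slot 4 → {Geology, Latin}. Each listed conflict is separated.

4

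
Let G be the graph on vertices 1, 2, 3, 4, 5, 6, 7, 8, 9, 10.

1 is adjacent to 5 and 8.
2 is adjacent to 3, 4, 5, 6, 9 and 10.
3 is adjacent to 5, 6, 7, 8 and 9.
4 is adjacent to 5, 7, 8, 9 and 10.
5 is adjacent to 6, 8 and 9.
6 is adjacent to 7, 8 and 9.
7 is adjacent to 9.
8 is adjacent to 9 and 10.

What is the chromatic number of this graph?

5

3, 5, 6, 8, 9 are pairwise adjacent (a clique of size 5), so at least 5 colors are needed.
5 colors suffice: color red → {2, 7, 8}; color blue → {5, 10}; color green → {1, 9}; color yellow → {3, 4}; color purple → {6}. Every edge joins two different colors.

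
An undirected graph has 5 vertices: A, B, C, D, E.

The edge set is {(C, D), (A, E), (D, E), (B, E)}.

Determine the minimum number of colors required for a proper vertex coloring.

C and D are adjacent, so at least 2 colors are needed.
One proper 2-coloring: A=2, B=2, C=1, D=2, E=1. Each edge has distinct colors on its endpoints.

2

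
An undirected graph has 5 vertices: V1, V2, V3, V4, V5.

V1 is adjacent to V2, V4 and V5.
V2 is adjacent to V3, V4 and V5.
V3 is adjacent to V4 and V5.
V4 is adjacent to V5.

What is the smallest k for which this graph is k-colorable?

V1, V2, V4, V5 are mutually adjacent (a clique of size 4), so at least 4 colors are needed.
4 colors suffice: V1=yellow, V2=blue, V3=yellow, V4=red, V5=green. Each edge has distinct colors on its endpoints.

4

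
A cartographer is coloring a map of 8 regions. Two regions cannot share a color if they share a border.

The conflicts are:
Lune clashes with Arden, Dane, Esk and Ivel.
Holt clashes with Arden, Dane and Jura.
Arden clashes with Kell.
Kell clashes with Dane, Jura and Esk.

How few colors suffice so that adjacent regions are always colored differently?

2

Holt and Jura conflict, so at least 2 colors are needed.
A valid assignment using 2 colors: Lune=1, Holt=1, Arden=2, Kell=1, Dane=2, Jura=2, Esk=2, Ivel=2. Each listed conflict is separated.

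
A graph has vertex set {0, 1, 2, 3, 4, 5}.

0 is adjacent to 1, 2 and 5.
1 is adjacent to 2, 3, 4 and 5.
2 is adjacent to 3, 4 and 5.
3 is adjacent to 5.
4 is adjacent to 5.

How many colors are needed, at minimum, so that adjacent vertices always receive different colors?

0, 1, 2, 5 are mutually adjacent (a clique of size 4), so at least 4 colors are needed.
One proper 4-coloring: 0=yellow, 1=green, 2=red, 3=yellow, 4=yellow, 5=blue. Every edge joins two different colors.

4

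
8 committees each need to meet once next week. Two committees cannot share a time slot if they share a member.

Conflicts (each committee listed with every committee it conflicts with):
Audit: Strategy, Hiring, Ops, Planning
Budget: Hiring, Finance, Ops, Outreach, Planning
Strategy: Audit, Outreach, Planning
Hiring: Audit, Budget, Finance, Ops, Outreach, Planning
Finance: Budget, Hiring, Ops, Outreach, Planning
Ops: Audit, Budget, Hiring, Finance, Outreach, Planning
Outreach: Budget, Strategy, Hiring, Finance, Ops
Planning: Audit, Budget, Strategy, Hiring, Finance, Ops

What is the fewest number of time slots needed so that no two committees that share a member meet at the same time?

5

Budget, Hiring, Finance, Ops, Outreach all conflict with each other, so at least 5 time slots are needed.
5 time slots suffice: time slot 1 → {Strategy, Hiring}; time slot 2 → {Ops}; time slot 3 → {Outreach, Planning}; time slot 4 → {Audit, Finance}; time slot 5 → {Budget}. Each listed conflict is separated.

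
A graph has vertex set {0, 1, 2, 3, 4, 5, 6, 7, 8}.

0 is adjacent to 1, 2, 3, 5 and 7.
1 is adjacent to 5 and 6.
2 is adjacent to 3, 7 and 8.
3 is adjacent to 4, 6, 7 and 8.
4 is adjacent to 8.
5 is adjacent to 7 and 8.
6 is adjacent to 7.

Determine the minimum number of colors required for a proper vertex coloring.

4

0, 2, 3, 7 are pairwise adjacent (a clique of size 4), so at least 4 colors are needed.
One proper 4-coloring: 0=blue, 1=green, 2=yellow, 3=red, 4=green, 5=red, 6=blue, 7=green, 8=blue. Every edge joins two different colors.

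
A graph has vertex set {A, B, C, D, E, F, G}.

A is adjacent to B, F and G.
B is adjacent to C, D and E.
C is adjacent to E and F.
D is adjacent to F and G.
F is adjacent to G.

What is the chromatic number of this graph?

3

B, C, E are pairwise adjacent, so at least 3 colors are needed.
A valid assignment using 3 colors: A=2, B=1, C=2, D=2, E=3, F=1, G=3. Every edge joins two different colors.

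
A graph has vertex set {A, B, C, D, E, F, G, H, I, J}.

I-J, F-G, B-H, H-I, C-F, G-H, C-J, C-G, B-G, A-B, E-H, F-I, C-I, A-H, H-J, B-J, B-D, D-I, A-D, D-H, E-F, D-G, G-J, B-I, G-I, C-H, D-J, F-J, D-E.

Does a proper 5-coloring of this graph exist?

No

B, D, G, H, I, J are mutually adjacent (a clique of size 6), so at least 6 colors are needed.
So 5 colors are not enough.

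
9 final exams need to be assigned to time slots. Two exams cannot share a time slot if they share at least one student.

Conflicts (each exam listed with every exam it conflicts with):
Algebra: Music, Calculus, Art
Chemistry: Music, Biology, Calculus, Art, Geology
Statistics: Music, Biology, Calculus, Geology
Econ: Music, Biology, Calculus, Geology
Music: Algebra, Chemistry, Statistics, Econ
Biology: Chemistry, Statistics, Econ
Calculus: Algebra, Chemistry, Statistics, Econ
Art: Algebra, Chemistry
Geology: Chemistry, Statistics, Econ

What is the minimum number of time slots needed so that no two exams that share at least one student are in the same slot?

2

Algebra and Calculus conflict, so at least 2 time slots are needed.
A valid assignment using 2 time slots: Algebra=1, Chemistry=1, Statistics=1, Econ=1, Music=2, Biology=2, Calculus=2, Art=2, Geology=2. No two conflicting exams share a time slot.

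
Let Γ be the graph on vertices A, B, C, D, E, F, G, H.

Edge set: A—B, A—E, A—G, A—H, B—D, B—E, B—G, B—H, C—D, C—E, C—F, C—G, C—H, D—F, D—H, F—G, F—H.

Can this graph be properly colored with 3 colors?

C, D, F, H are mutually adjacent (a clique of size 4), so at least 4 colors are needed.
So 3 colors are not enough.

No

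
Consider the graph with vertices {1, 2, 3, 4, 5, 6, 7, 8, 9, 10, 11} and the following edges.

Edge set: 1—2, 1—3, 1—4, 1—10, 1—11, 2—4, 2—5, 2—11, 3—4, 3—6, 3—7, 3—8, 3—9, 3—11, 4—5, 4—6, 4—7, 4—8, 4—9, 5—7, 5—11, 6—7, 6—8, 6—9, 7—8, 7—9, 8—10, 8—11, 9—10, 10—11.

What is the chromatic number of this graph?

5

3, 4, 6, 7, 8 are mutually adjacent (a clique of size 5), so at least 5 colors are needed.
5 colors suffice: color a → {4, 11}; color b → {3, 5, 10}; color c → {1, 7}; color d → {2, 8, 9}; color e → {6}. Every edge joins two different colors.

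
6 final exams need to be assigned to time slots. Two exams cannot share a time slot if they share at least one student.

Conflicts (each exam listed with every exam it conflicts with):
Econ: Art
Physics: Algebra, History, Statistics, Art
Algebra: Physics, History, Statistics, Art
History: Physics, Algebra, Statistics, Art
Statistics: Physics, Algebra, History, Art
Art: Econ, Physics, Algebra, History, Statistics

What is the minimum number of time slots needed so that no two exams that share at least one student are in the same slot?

Physics, Algebra, History, Statistics, Art are mutually in conflict, so at least 5 time slots are needed.
5 time slots suffice: time slot 1 → {Art}; time slot 2 → {Econ, Algebra}; time slot 3 → {Physics}; time slot 4 → {Statistics}; time slot 5 → {History}. Every pair that conflicts lands in different time slots.

5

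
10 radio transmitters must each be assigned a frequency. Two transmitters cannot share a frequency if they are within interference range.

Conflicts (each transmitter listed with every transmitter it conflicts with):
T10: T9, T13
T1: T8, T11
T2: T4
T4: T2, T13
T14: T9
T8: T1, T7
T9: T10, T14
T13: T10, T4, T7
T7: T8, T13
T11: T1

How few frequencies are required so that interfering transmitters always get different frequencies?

T8 and T7 conflict, so at least 2 frequencies are needed.
2 frequencies suffice: frequency 1 → {T2, T8, T9, T13, T11}; frequency 2 → {T10, T1, T4, T14, T7}. No two conflicting transmitters share a frequency.

2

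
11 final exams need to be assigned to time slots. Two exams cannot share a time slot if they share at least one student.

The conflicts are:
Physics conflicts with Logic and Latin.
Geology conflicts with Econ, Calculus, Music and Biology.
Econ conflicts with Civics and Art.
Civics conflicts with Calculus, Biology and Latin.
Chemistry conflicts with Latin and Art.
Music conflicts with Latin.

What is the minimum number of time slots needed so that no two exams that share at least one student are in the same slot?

The cycle Music-Latin-Civics-Biology-Geology-Music has odd length 5, so it cannot be 2-colored; at least 3 time slots are needed.
A valid assignment using 3 time slots: Physics=1, Geology=1, Econ=2, Civics=1, Chemistry=3, Calculus=2, Music=3, Logic=2, Biology=2, Latin=2, Art=1. Each listed conflict is separated.

3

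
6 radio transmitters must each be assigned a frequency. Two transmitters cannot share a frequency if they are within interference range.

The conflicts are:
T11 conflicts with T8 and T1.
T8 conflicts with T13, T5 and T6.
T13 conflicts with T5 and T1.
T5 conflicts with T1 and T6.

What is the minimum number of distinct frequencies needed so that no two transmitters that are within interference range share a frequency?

T13, T5, T1 all conflict with each other, so at least 3 frequencies are needed.
3 frequencies suffice: frequency 1 → {T11, T5}; frequency 2 → {T8, T1}; frequency 3 → {T13, T6}. Each listed conflict is separated.

3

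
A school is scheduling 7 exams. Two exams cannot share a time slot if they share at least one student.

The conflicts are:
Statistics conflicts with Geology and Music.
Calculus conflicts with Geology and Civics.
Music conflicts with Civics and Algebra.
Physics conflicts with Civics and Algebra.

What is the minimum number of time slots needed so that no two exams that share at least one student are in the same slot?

3

The cycle Civics-Music-Statistics-Geology-Calculus-Civics has odd length 5, so it cannot be 2-colored; at least 3 time slots are needed.
3 time slots suffice: time slot 1 → {Calculus, Music, Physics}; time slot 2 → {Statistics, Civics, Algebra}; time slot 3 → {Geology}. Each listed conflict is separated.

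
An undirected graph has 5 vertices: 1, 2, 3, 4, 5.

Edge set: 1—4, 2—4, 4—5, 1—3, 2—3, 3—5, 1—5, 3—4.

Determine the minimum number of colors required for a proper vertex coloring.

4

1, 3, 4, 5 are pairwise adjacent (a clique of size 4), so at least 4 colors are needed.
One proper 4-coloring: 1=d, 2=c, 3=a, 4=b, 5=c. Every edge joins two different colors.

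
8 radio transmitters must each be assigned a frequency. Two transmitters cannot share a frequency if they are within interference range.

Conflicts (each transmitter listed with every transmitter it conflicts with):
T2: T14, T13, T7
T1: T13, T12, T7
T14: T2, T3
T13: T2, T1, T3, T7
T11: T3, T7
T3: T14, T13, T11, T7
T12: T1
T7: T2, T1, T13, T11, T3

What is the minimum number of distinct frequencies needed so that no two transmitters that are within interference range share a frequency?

3

T11, T3, T7 pairwise conflict, so at least 3 frequencies are needed.
A valid assignment using 3 frequencies: T2=3, T1=3, T14=1, T13=2, T11=2, T3=3, T12=1, T7=1. Each listed conflict is separated.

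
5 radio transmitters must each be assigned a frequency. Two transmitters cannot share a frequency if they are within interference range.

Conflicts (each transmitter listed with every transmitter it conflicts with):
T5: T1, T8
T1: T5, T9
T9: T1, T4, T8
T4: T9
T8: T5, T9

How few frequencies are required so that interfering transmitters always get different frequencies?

T9 and T4 conflict, so at least 2 frequencies are needed.
Using 2 frequencies: T5=1, T1=2, T9=1, T4=2, T8=2. Each listed conflict is separated.

2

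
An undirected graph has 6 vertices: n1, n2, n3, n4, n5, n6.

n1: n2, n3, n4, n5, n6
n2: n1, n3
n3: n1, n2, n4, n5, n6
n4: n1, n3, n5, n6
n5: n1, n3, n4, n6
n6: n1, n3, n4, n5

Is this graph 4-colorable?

n1, n3, n4, n5, n6 form a clique, so at least 5 colors are needed.
So 4 colors are not enough.

No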